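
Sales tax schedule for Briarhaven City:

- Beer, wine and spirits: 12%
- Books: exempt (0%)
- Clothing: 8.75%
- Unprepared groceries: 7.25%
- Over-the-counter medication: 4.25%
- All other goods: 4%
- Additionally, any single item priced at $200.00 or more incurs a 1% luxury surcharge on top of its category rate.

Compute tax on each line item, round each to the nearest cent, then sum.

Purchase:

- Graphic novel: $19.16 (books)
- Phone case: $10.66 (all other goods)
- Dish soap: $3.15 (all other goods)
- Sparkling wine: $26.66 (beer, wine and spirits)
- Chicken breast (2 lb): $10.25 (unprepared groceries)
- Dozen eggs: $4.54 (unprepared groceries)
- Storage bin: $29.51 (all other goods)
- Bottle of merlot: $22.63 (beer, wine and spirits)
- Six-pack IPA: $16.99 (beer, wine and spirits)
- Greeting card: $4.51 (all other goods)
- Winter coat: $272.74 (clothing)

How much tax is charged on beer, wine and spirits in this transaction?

Sparkling wine $26.66: beer, wine and spirits → 12% → $3.20
Bottle of merlot $22.63: beer, wine and spirits → 12% → $2.72
Six-pack IPA $16.99: beer, wine and spirits → 12% → $2.04
Tax on beer, wine and spirits = $3.20 + $2.72 + $2.04 = $7.96

$7.96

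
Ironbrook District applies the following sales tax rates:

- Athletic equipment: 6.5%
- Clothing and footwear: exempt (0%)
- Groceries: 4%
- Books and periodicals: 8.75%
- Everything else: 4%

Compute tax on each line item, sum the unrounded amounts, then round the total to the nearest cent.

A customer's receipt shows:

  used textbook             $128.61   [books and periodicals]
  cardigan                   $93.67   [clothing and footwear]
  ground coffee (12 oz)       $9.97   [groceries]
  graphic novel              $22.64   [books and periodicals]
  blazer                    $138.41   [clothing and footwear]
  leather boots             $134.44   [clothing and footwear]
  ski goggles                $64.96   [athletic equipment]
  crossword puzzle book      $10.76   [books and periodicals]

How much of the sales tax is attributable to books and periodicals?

$14.18

Used textbook $128.61: books and periodicals → 8.75% → $11.253375
Graphic novel $22.64: books and periodicals → 8.75% → $1.981
Crossword puzzle book $10.76: books and periodicals → 8.75% → $0.9415
Tax on books and periodicals: unrounded sum = $14.175875 → $14.18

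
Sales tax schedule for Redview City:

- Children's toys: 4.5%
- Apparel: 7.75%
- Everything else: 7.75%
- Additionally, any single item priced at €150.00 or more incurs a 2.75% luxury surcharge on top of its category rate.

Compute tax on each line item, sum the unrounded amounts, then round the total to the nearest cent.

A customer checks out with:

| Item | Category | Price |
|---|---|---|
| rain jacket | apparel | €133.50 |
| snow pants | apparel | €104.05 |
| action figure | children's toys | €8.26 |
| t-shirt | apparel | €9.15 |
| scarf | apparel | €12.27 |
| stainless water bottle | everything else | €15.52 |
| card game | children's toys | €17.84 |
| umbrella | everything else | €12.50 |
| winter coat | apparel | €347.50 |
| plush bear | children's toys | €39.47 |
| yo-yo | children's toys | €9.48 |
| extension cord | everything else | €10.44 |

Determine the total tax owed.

Rain jacket €133.50: apparel → 7.75% → €10.34625
Snow pants €104.05: apparel → 7.75% → €8.063875
Action figure €8.26: children's toys → 4.5% → €0.3717
T-shirt €9.15: apparel → 7.75% → €0.709125
Scarf €12.27: apparel → 7.75% → €0.950925
Stainless water bottle €15.52: everything else → 7.75% → €1.2028
Card game €17.84: children's toys → 4.5% → €0.8028
Umbrella €12.50: everything else → 7.75% → €0.96875
Winter coat €347.50: apparel → 7.75% + 2.75% surcharge = 10.5% → €36.4875
Plush bear €39.47: children's toys → 4.5% → €1.77615
Yo-yo €9.48: children's toys → 4.5% → €0.4266
Extension cord €10.44: everything else → 7.75% → €0.8091
Unrounded tax sum = €62.915575 → €62.92

€62.92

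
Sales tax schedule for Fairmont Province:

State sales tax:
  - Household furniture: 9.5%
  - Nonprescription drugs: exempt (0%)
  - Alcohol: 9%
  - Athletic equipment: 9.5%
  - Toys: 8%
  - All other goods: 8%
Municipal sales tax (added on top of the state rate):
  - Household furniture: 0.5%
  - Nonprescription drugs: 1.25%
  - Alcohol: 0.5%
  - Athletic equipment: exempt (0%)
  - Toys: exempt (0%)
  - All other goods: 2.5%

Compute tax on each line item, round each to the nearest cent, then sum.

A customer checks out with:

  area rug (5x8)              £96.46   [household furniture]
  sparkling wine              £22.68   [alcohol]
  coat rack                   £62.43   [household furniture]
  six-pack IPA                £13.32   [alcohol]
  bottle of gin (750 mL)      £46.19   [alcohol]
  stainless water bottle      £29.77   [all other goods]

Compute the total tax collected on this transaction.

Area rug (5x8) £96.46: household furniture → 9.5% + 0.5% municipal = 10% → £9.65
Sparkling wine £22.68: alcohol → 9% + 0.5% municipal = 9.5% → £2.15
Coat rack £62.43: household furniture → 9.5% + 0.5% municipal = 10% → £6.24
Six-pack IPA £13.32: alcohol → 9% + 0.5% municipal = 9.5% → £1.27
Bottle of gin (750 mL) £46.19: alcohol → 9% + 0.5% municipal = 9.5% → £4.39
Stainless water bottle £29.77: all other goods → 8% + 2.5% municipal = 10.5% → £3.13
Total tax = £9.65 + £2.15 + £6.24 + £1.27 + £4.39 + £3.13 = £26.83

£26.83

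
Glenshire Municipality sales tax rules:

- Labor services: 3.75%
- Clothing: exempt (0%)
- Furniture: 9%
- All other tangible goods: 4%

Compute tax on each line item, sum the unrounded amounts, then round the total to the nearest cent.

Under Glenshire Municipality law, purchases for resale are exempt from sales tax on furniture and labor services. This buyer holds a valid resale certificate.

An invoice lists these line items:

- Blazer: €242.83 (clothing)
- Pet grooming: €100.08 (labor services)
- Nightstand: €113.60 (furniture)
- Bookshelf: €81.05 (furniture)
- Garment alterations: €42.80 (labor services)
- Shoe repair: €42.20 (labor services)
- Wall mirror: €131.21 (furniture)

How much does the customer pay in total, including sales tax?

€753.77

Blazer €242.83: clothing → 0% → €0.00
Pet grooming €100.08: labor services, buyer-exempt → 0% → €0.00
Nightstand €113.60: furniture, buyer-exempt → 0% → €0.00
Bookshelf €81.05: furniture, buyer-exempt → 0% → €0.00
Garment alterations €42.80: labor services, buyer-exempt → 0% → €0.00
Shoe repair €42.20: labor services, buyer-exempt → 0% → €0.00
Wall mirror €131.21: furniture, buyer-exempt → 0% → €0.00
Subtotal = €753.77; unrounded tax = €0.00 → €0.00; total due = €753.77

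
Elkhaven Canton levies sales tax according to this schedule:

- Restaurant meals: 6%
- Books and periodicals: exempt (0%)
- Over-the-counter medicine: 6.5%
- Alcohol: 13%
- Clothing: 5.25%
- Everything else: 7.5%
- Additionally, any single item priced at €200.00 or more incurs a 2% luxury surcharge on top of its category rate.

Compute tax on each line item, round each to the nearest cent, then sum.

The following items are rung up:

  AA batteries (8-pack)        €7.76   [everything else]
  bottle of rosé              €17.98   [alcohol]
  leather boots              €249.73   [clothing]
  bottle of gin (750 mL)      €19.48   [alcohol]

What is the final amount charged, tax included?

€318.51

AA batteries (8-pack) €7.76: everything else → 7.5% → €0.58
Bottle of rosé €17.98: alcohol → 13% → €2.34
Leather boots €249.73: clothing → 5.25% + 2% surcharge = 7.25% → €18.11
Bottle of gin (750 mL) €19.48: alcohol → 13% → €2.53
Subtotal = €294.95; tax = €23.56; total due = €318.51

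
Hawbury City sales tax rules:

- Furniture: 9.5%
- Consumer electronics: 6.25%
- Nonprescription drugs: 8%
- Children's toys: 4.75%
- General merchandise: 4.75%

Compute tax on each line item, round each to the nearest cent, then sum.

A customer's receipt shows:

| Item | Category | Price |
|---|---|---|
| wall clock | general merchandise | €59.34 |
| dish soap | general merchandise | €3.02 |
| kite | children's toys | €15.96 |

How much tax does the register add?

Wall clock €59.34: general merchandise → 4.75% → €2.82
Dish soap €3.02: general merchandise → 4.75% → €0.14
Kite €15.96: children's toys → 4.75% → €0.76
Total tax = €2.82 + €0.14 + €0.76 = €3.72

€3.72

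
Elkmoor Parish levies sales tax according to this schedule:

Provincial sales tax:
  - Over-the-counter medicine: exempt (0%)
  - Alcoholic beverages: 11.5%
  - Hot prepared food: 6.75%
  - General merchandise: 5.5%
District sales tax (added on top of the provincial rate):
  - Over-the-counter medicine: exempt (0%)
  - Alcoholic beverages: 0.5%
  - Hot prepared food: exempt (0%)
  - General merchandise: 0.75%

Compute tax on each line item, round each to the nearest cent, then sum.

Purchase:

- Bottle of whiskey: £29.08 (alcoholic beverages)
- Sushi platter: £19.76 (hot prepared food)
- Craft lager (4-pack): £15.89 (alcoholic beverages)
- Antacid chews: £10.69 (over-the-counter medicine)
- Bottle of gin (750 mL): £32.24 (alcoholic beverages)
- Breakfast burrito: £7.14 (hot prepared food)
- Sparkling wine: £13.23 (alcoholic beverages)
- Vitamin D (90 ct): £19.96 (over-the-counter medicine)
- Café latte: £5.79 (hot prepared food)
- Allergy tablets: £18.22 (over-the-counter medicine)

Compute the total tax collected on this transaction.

Bottle of whiskey £29.08: alcoholic beverages → 11.5% + 0.5% district = 12% → £3.49
Sushi platter £19.76: hot prepared food → 6.75% + 0% district = 6.75% → £1.33
Craft lager (4-pack) £15.89: alcoholic beverages → 11.5% + 0.5% district = 12% → £1.91
Antacid chews £10.69: over-the-counter medicine → 0% + 0% district = 0% → £0.00
Bottle of gin (750 mL) £32.24: alcoholic beverages → 11.5% + 0.5% district = 12% → £3.87
Breakfast burrito £7.14: hot prepared food → 6.75% + 0% district = 6.75% → £0.48
Sparkling wine £13.23: alcoholic beverages → 11.5% + 0.5% district = 12% → £1.59
Vitamin D (90 ct) £19.96: over-the-counter medicine → 0% + 0% district = 0% → £0.00
Café latte £5.79: hot prepared food → 6.75% + 0% district = 6.75% → £0.39
Allergy tablets £18.22: over-the-counter medicine → 0% + 0% district = 0% → £0.00
Total tax = £3.49 + £1.33 + £1.91 + £3.87 + £0.48 + £1.59 + £0.39 = £13.06

£13.06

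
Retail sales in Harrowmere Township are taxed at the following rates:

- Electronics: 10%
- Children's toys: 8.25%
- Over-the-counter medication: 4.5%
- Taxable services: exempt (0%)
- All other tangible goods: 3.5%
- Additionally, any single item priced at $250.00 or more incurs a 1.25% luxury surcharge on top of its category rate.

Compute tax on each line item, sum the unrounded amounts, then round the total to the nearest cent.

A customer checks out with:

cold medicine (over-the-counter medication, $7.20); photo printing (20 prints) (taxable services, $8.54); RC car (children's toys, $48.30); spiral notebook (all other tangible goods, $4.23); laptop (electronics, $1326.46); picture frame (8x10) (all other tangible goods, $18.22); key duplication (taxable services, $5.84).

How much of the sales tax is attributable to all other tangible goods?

$0.79

Spiral notebook $4.23: all other tangible goods → 3.5% → $0.14805
Picture frame (8x10) $18.22: all other tangible goods → 3.5% → $0.6377
Tax on all other tangible goods: unrounded sum = $0.78575 → $0.79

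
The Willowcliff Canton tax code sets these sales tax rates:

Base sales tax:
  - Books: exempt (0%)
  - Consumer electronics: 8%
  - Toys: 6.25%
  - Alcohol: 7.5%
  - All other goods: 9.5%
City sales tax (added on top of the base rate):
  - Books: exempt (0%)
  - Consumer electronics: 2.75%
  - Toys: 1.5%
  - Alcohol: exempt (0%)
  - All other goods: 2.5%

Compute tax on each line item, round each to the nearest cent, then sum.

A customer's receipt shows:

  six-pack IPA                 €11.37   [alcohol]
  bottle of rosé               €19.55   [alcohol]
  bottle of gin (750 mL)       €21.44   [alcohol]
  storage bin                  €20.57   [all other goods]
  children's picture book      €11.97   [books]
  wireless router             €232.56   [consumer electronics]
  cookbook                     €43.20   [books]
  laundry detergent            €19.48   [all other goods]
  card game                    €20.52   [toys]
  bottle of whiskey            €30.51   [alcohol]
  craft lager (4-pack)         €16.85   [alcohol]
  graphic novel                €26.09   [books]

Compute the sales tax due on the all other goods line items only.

€4.81

Storage bin €20.57: all other goods → 9.5% + 2.5% city = 12% → €2.47
Laundry detergent €19.48: all other goods → 9.5% + 2.5% city = 12% → €2.34
Tax on all other goods = €2.47 + €2.34 = €4.81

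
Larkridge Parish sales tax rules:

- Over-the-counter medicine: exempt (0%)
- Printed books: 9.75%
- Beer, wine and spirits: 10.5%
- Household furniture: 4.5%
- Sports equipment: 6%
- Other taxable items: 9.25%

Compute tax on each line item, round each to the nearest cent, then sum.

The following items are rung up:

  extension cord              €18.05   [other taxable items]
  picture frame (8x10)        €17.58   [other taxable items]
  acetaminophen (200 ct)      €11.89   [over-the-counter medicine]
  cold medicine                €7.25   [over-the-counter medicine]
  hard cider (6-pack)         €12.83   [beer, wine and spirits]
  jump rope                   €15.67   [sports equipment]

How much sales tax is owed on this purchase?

€5.59

Extension cord €18.05: other taxable items → 9.25% → €1.67
Picture frame (8x10) €17.58: other taxable items → 9.25% → €1.63
Acetaminophen (200 ct) €11.89: over-the-counter medicine → 0% → €0.00
Cold medicine €7.25: over-the-counter medicine → 0% → €0.00
Hard cider (6-pack) €12.83: beer, wine and spirits → 10.5% → €1.35
Jump rope €15.67: sports equipment → 6% → €0.94
Total tax = €1.67 + €1.63 + €1.35 + €0.94 = €5.59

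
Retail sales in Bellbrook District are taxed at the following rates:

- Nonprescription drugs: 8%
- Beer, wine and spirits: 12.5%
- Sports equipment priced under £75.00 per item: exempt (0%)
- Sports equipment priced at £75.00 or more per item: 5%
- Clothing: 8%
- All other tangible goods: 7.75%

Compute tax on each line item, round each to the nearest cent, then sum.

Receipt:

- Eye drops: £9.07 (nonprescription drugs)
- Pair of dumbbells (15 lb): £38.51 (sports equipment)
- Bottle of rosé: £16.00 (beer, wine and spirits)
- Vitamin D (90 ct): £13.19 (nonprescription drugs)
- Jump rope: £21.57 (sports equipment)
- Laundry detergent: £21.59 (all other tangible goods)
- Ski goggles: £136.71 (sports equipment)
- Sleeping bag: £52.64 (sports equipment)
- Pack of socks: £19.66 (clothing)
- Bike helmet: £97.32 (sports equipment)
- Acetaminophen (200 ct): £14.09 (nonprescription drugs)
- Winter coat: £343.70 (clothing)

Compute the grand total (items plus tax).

£831.42

Eye drops £9.07: nonprescription drugs → 8% → £0.73
Pair of dumbbells (15 lb) £38.51: sports equipment, under £75.00 → 0% → £0.00
Bottle of rosé £16.00: beer, wine and spirits → 12.5% → £2.00
Vitamin D (90 ct) £13.19: nonprescription drugs → 8% → £1.06
Jump rope £21.57: sports equipment, under £75.00 → 0% → £0.00
Laundry detergent £21.59: all other tangible goods → 7.75% → £1.67
Ski goggles £136.71: sports equipment, £75.00 or more → 5% → £6.84
Sleeping bag £52.64: sports equipment, under £75.00 → 0% → £0.00
Pack of socks £19.66: clothing → 8% → £1.57
Bike helmet £97.32: sports equipment, £75.00 or more → 5% → £4.87
Acetaminophen (200 ct) £14.09: nonprescription drugs → 8% → £1.13
Winter coat £343.70: clothing → 8% → £27.50
Subtotal = £784.05; tax = £47.37; total due = £831.42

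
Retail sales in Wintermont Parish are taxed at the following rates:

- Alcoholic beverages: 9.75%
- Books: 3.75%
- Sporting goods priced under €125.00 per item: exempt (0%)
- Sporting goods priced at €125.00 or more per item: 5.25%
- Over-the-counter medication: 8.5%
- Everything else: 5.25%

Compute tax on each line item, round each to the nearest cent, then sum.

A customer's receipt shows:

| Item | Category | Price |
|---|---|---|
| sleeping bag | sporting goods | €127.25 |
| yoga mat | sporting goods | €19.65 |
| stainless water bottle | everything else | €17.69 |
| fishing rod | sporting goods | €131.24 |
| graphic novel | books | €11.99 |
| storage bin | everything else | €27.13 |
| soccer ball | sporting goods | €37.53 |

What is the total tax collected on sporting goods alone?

€13.57

Sleeping bag €127.25: sporting goods, €125.00 or more → 5.25% → €6.68
Yoga mat €19.65: sporting goods, under €125.00 → 0% → €0.00
Fishing rod €131.24: sporting goods, €125.00 or more → 5.25% → €6.89
Soccer ball €37.53: sporting goods, under €125.00 → 0% → €0.00
Tax on sporting goods = €6.68 + €0.00 + €6.89 + €0.00 = €13.57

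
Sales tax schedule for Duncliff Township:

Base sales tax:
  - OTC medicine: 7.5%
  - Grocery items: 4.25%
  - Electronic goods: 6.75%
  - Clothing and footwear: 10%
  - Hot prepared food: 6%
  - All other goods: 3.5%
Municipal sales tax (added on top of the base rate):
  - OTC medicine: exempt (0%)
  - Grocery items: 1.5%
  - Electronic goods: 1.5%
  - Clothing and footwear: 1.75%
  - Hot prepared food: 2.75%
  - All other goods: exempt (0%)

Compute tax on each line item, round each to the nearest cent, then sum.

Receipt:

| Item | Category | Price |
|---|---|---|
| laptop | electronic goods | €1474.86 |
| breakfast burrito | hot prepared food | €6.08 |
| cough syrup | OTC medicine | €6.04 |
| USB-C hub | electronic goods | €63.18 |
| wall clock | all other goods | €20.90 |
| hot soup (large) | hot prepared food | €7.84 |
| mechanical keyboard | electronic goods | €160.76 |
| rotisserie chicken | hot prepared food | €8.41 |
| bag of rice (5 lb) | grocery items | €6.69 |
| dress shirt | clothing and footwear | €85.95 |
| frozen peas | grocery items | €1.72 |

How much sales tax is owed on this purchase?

Laptop €1474.86: electronic goods → 6.75% + 1.5% municipal = 8.25% → €121.68
Breakfast burrito €6.08: hot prepared food → 6% + 2.75% municipal = 8.75% → €0.53
Cough syrup €6.04: OTC medicine → 7.5% + 0% municipal = 7.5% → €0.45
USB-C hub €63.18: electronic goods → 6.75% + 1.5% municipal = 8.25% → €5.21
Wall clock €20.90: all other goods → 3.5% + 0% municipal = 3.5% → €0.73
Hot soup (large) €7.84: hot prepared food → 6% + 2.75% municipal = 8.75% → €0.69
Mechanical keyboard €160.76: electronic goods → 6.75% + 1.5% municipal = 8.25% → €13.26
Rotisserie chicken €8.41: hot prepared food → 6% + 2.75% municipal = 8.75% → €0.74
Bag of rice (5 lb) €6.69: grocery items → 4.25% + 1.5% municipal = 5.75% → €0.38
Dress shirt €85.95: clothing and footwear → 10% + 1.75% municipal = 11.75% → €10.10
Frozen peas €1.72: grocery items → 4.25% + 1.5% municipal = 5.75% → €0.10
Total tax = €121.68 + €0.53 + €0.45 + €5.21 + €0.73 + €0.69 + €13.26 + €0.74 + €0.38 + €10.10 + €0.10 = €153.87

€153.87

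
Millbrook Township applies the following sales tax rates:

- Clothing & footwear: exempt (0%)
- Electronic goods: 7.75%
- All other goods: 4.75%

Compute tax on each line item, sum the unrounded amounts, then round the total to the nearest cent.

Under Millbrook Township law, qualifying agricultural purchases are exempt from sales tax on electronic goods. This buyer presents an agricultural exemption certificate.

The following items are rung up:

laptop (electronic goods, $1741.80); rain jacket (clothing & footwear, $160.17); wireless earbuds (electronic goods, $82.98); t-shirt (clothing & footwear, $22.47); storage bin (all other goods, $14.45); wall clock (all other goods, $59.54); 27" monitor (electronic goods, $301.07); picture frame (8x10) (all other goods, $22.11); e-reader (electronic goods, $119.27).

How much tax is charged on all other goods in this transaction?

$4.56

Storage bin $14.45: all other goods → 4.75% → $0.686375
Wall clock $59.54: all other goods → 4.75% → $2.82815
Picture frame (8x10) $22.11: all other goods → 4.75% → $1.050225
Tax on all other goods: unrounded sum = $4.56475 → $4.56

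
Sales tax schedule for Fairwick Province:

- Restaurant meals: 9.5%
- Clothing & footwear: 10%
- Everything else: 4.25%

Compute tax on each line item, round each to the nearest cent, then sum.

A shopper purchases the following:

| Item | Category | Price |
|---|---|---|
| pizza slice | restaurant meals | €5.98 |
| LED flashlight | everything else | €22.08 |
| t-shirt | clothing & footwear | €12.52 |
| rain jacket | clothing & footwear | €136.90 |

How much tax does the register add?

Pizza slice €5.98: restaurant meals → 9.5% → €0.57
LED flashlight €22.08: everything else → 4.25% → €0.94
T-shirt €12.52: clothing & footwear → 10% → €1.25
Rain jacket €136.90: clothing & footwear → 10% → €13.69
Total tax = €0.57 + €0.94 + €1.25 + €13.69 = €16.45

€16.45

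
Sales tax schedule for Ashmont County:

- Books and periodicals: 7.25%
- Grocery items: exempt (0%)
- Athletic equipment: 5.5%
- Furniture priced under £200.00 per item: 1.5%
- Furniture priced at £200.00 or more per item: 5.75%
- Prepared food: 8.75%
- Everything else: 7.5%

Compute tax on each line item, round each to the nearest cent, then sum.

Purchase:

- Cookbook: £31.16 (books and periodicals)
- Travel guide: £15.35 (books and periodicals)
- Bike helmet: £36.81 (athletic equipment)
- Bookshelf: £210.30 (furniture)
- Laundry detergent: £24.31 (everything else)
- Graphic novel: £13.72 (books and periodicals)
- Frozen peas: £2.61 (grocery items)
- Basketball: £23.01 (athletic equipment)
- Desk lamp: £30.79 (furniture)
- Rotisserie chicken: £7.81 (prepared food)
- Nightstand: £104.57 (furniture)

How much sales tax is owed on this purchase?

Cookbook £31.16: books and periodicals → 7.25% → £2.26
Travel guide £15.35: books and periodicals → 7.25% → £1.11
Bike helmet £36.81: athletic equipment → 5.5% → £2.02
Bookshelf £210.30: furniture, £200.00 or more → 5.75% → £12.09
Laundry detergent £24.31: everything else → 7.5% → £1.82
Graphic novel £13.72: books and periodicals → 7.25% → £0.99
Frozen peas £2.61: grocery items → 0% → £0.00
Basketball £23.01: athletic equipment → 5.5% → £1.27
Desk lamp £30.79: furniture, under £200.00 → 1.5% → £0.46
Rotisserie chicken £7.81: prepared food → 8.75% → £0.68
Nightstand £104.57: furniture, under £200.00 → 1.5% → £1.57
Total tax = £2.26 + £1.11 + £2.02 + £12.09 + £1.82 + £0.99 + £1.27 + £0.46 + £0.68 + £1.57 = £24.27

£24.27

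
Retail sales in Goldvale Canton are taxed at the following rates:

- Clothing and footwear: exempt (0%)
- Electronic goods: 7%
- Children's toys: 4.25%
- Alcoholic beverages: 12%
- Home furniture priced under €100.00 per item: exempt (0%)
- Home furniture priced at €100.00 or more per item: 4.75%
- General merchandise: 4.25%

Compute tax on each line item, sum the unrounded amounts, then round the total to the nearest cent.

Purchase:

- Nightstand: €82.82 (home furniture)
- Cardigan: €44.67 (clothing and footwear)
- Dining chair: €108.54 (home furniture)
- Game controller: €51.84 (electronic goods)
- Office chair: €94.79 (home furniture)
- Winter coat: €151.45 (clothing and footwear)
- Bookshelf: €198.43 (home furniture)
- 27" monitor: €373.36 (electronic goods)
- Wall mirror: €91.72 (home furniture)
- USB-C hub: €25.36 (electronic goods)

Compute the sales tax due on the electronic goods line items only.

€31.54

Game controller €51.84: electronic goods → 7% → €3.6288
27" monitor €373.36: electronic goods → 7% → €26.1352
USB-C hub €25.36: electronic goods → 7% → €1.7752
Tax on electronic goods: unrounded sum = €31.5392 → €31.54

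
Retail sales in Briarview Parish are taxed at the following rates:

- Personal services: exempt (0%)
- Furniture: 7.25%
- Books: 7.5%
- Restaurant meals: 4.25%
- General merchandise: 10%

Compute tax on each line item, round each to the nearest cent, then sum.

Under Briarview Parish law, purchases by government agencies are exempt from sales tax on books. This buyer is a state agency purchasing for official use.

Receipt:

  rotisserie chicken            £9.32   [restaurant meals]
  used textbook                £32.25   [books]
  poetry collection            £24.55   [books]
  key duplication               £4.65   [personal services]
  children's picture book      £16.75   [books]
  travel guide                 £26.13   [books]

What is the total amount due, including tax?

£114.05

Rotisserie chicken £9.32: restaurant meals → 4.25% → £0.40
Used textbook £32.25: books, buyer-exempt → 0% → £0.00
Poetry collection £24.55: books, buyer-exempt → 0% → £0.00
Key duplication £4.65: personal services → 0% → £0.00
Children's picture book £16.75: books, buyer-exempt → 0% → £0.00
Travel guide £26.13: books, buyer-exempt → 0% → £0.00
Subtotal = £113.65; tax = £0.40; total due = £114.05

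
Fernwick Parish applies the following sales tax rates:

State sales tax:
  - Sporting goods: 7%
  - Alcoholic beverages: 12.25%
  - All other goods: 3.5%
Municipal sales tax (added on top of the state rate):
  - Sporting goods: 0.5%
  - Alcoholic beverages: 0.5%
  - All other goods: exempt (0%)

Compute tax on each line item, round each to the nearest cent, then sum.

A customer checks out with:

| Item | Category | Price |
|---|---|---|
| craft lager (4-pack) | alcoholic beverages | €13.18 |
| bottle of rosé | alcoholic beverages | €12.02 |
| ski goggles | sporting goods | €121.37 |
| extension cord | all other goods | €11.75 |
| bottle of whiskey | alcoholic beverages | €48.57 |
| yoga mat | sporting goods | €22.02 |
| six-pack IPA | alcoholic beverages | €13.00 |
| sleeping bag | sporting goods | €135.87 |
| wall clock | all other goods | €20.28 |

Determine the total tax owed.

€33.12

Craft lager (4-pack) €13.18: alcoholic beverages → 12.25% + 0.5% municipal = 12.75% → €1.68
Bottle of rosé €12.02: alcoholic beverages → 12.25% + 0.5% municipal = 12.75% → €1.53
Ski goggles €121.37: sporting goods → 7% + 0.5% municipal = 7.5% → €9.10
Extension cord €11.75: all other goods → 3.5% + 0% municipal = 3.5% → €0.41
Bottle of whiskey €48.57: alcoholic beverages → 12.25% + 0.5% municipal = 12.75% → €6.19
Yoga mat €22.02: sporting goods → 7% + 0.5% municipal = 7.5% → €1.65
Six-pack IPA €13.00: alcoholic beverages → 12.25% + 0.5% municipal = 12.75% → €1.66
Sleeping bag €135.87: sporting goods → 7% + 0.5% municipal = 7.5% → €10.19
Wall clock €20.28: all other goods → 3.5% + 0% municipal = 3.5% → €0.71
Total tax = €1.68 + €1.53 + €9.10 + €0.41 + €6.19 + €1.65 + €1.66 + €10.19 + €0.71 = €33.12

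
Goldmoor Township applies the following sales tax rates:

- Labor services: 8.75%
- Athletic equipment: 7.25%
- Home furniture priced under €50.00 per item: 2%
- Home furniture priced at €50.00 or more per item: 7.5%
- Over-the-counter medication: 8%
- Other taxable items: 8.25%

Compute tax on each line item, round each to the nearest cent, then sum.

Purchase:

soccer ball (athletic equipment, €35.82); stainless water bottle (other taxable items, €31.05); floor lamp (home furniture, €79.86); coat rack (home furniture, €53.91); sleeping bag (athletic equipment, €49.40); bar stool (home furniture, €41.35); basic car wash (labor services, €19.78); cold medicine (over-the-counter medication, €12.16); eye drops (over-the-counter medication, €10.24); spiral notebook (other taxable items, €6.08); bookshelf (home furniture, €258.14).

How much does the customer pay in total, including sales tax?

Soccer ball €35.82: athletic equipment → 7.25% → €2.60
Stainless water bottle €31.05: other taxable items → 8.25% → €2.56
Floor lamp €79.86: home furniture, €50.00 or more → 7.5% → €5.99
Coat rack €53.91: home furniture, €50.00 or more → 7.5% → €4.04
Sleeping bag €49.40: athletic equipment → 7.25% → €3.58
Bar stool €41.35: home furniture, under €50.00 → 2% → €0.83
Basic car wash €19.78: labor services → 8.75% → €1.73
Cold medicine €12.16: over-the-counter medication → 8% → €0.97
Eye drops €10.24: over-the-counter medication → 8% → €0.82
Spiral notebook €6.08: other taxable items → 8.25% → €0.50
Bookshelf €258.14: home furniture, €50.00 or more → 7.5% → €19.36
Subtotal = €597.79; tax = €42.98; total due = €640.77

€640.77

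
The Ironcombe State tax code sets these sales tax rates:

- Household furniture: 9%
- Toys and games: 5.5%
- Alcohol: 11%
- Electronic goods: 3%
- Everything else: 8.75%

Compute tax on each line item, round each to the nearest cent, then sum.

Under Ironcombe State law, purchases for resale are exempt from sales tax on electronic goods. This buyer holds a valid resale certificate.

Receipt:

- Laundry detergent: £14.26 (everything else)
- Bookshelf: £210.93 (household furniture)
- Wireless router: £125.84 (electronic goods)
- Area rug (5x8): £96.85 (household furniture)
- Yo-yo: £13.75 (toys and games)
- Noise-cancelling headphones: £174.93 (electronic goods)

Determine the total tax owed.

£29.71

Laundry detergent £14.26: everything else → 8.75% → £1.25
Bookshelf £210.93: household furniture → 9% → £18.98
Wireless router £125.84: electronic goods, buyer-exempt → 0% → £0.00
Area rug (5x8) £96.85: household furniture → 9% → £8.72
Yo-yo £13.75: toys and games → 5.5% → £0.76
Noise-cancelling headphones £174.93: electronic goods, buyer-exempt → 0% → £0.00
Total tax = £1.25 + £18.98 + £8.72 + £0.76 = £29.71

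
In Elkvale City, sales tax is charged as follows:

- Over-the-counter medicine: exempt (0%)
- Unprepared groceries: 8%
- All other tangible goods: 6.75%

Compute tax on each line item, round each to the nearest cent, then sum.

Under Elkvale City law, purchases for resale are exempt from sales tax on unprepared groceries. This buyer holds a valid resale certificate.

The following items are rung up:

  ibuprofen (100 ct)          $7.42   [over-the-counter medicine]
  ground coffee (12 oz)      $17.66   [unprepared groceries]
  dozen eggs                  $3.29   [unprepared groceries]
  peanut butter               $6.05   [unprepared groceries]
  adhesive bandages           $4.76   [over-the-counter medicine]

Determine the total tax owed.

Ibuprofen (100 ct) $7.42: over-the-counter medicine → 0% → $0.00
Ground coffee (12 oz) $17.66: unprepared groceries, buyer-exempt → 0% → $0.00
Dozen eggs $3.29: unprepared groceries, buyer-exempt → 0% → $0.00
Peanut butter $6.05: unprepared groceries, buyer-exempt → 0% → $0.00
Adhesive bandages $4.76: over-the-counter medicine → 0% → $0.00
Total tax = $0.00

$0.00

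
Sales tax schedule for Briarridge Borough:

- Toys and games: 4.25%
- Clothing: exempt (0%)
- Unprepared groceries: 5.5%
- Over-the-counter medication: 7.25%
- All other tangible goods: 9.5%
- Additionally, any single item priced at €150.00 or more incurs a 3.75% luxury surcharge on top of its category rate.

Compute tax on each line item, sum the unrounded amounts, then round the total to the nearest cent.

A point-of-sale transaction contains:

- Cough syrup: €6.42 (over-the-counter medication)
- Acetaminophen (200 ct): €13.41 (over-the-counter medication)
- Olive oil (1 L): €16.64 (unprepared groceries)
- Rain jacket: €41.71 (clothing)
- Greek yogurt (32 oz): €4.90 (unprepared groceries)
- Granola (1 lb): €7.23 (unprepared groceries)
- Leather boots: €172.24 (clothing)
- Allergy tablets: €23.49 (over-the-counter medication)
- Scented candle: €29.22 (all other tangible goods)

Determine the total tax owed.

€13.96

Cough syrup €6.42: over-the-counter medication → 7.25% → €0.46545
Acetaminophen (200 ct) €13.41: over-the-counter medication → 7.25% → €0.972225
Olive oil (1 L) €16.64: unprepared groceries → 5.5% → €0.9152
Rain jacket €41.71: clothing → 0% → €0.00
Greek yogurt (32 oz) €4.90: unprepared groceries → 5.5% → €0.2695
Granola (1 lb) €7.23: unprepared groceries → 5.5% → €0.39765
Leather boots €172.24: clothing → 0% + 3.75% surcharge = 3.75% → €6.459
Allergy tablets €23.49: over-the-counter medication → 7.25% → €1.703025
Scented candle €29.22: all other tangible goods → 9.5% → €2.7759
Unrounded tax sum = €13.95795 → €13.96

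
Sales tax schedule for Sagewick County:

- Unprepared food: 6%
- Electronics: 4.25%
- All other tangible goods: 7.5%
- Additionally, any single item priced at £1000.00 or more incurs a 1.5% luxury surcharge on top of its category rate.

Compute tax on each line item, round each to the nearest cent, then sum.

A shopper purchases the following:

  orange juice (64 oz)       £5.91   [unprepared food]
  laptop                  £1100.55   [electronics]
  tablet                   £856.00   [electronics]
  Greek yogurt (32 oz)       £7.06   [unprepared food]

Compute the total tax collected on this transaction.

£100.43

Orange juice (64 oz) £5.91: unprepared food → 6% → £0.35
Laptop £1100.55: electronics → 4.25% + 1.5% surcharge = 5.75% → £63.28
Tablet £856.00: electronics → 4.25% → £36.38
Greek yogurt (32 oz) £7.06: unprepared food → 6% → £0.42
Total tax = £0.35 + £63.28 + £36.38 + £0.42 = £100.43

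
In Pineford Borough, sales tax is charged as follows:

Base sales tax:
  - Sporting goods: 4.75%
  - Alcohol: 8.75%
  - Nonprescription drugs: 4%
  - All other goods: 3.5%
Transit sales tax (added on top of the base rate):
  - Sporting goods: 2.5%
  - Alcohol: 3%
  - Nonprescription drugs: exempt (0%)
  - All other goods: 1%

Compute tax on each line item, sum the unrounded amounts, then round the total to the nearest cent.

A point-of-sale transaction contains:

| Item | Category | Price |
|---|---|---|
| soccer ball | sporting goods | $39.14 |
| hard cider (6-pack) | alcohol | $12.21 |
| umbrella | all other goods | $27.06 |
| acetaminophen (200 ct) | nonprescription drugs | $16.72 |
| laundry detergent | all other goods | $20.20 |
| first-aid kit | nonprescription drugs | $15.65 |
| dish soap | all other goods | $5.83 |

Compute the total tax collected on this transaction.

$7.96

Soccer ball $39.14: sporting goods → 4.75% + 2.5% transit = 7.25% → $2.83765
Hard cider (6-pack) $12.21: alcohol → 8.75% + 3% transit = 11.75% → $1.434675
Umbrella $27.06: all other goods → 3.5% + 1% transit = 4.5% → $1.2177
Acetaminophen (200 ct) $16.72: nonprescription drugs → 4% + 0% transit = 4% → $0.6688
Laundry detergent $20.20: all other goods → 3.5% + 1% transit = 4.5% → $0.909
First-aid kit $15.65: nonprescription drugs → 4% + 0% transit = 4% → $0.626
Dish soap $5.83: all other goods → 3.5% + 1% transit = 4.5% → $0.26235
Unrounded tax sum = $7.956175 → $7.96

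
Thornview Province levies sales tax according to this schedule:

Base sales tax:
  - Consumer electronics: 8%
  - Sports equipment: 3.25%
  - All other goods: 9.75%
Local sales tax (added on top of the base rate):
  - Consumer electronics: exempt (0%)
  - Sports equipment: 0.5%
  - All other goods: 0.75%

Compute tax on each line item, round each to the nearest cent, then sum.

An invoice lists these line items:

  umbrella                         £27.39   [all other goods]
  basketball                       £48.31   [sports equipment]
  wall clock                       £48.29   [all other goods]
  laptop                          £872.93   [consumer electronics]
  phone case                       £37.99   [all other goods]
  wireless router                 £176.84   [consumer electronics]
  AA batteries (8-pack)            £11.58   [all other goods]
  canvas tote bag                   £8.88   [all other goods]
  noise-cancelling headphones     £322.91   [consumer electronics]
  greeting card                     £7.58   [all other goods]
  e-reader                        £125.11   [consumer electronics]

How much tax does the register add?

Umbrella £27.39: all other goods → 9.75% + 0.75% local = 10.5% → £2.88
Basketball £48.31: sports equipment → 3.25% + 0.5% local = 3.75% → £1.81
Wall clock £48.29: all other goods → 9.75% + 0.75% local = 10.5% → £5.07
Laptop £872.93: consumer electronics → 8% + 0% local = 8% → £69.83
Phone case £37.99: all other goods → 9.75% + 0.75% local = 10.5% → £3.99
Wireless router £176.84: consumer electronics → 8% + 0% local = 8% → £14.15
AA batteries (8-pack) £11.58: all other goods → 9.75% + 0.75% local = 10.5% → £1.22
Canvas tote bag £8.88: all other goods → 9.75% + 0.75% local = 10.5% → £0.93
Noise-cancelling headphones £322.91: consumer electronics → 8% + 0% local = 8% → £25.83
Greeting card £7.58: all other goods → 9.75% + 0.75% local = 10.5% → £0.80
E-reader £125.11: consumer electronics → 8% + 0% local = 8% → £10.01
Total tax = £2.88 + £1.81 + £5.07 + £69.83 + £3.99 + £14.15 + £1.22 + £0.93 + £25.83 + £0.80 + £10.01 = £136.52

£136.52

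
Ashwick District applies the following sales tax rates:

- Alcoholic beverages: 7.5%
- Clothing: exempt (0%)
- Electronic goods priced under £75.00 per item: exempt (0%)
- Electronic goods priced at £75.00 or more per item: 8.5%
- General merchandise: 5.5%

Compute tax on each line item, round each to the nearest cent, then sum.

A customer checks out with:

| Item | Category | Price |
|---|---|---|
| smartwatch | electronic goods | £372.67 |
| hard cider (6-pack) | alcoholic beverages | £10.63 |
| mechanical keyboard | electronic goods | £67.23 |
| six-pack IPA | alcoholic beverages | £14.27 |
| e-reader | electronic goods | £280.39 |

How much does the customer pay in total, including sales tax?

Smartwatch £372.67: electronic goods, £75.00 or more → 8.5% → £31.68
Hard cider (6-pack) £10.63: alcoholic beverages → 7.5% → £0.80
Mechanical keyboard £67.23: electronic goods, under £75.00 → 0% → £0.00
Six-pack IPA £14.27: alcoholic beverages → 7.5% → £1.07
E-reader £280.39: electronic goods, £75.00 or more → 8.5% → £23.83
Subtotal = £745.19; tax = £57.38; total due = £802.57

£802.57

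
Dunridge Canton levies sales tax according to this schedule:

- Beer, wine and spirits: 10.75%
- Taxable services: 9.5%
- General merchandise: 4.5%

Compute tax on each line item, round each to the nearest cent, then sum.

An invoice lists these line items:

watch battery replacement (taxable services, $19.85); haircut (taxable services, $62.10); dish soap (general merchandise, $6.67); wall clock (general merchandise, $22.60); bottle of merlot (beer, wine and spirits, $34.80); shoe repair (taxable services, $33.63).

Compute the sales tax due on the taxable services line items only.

$10.98

Watch battery replacement $19.85: taxable services → 9.5% → $1.89
Haircut $62.10: taxable services → 9.5% → $5.90
Shoe repair $33.63: taxable services → 9.5% → $3.19
Tax on taxable services = $1.89 + $5.90 + $3.19 = $10.98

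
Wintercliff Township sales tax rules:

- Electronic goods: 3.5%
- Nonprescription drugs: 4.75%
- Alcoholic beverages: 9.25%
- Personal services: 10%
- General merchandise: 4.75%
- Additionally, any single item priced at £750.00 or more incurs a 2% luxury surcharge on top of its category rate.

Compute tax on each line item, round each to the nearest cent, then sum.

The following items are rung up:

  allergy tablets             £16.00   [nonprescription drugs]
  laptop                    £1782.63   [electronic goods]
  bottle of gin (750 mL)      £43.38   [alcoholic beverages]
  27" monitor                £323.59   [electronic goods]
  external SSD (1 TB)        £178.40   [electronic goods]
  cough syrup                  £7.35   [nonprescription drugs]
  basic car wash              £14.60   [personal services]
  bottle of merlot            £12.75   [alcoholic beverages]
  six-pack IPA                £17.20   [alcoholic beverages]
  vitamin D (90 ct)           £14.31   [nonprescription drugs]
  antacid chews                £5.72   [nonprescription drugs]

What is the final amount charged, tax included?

Allergy tablets £16.00: nonprescription drugs → 4.75% → £0.76
Laptop £1782.63: electronic goods → 3.5% + 2% surcharge = 5.5% → £98.04
Bottle of gin (750 mL) £43.38: alcoholic beverages → 9.25% → £4.01
27" monitor £323.59: electronic goods → 3.5% → £11.33
External SSD (1 TB) £178.40: electronic goods → 3.5% → £6.24
Cough syrup £7.35: nonprescription drugs → 4.75% → £0.35
Basic car wash £14.60: personal services → 10% → £1.46
Bottle of merlot £12.75: alcoholic beverages → 9.25% → £1.18
Six-pack IPA £17.20: alcoholic beverages → 9.25% → £1.59
Vitamin D (90 ct) £14.31: nonprescription drugs → 4.75% → £0.68
Antacid chews £5.72: nonprescription drugs → 4.75% → £0.27
Subtotal = £2415.93; tax = £125.91; total due = £2541.84

£2541.84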